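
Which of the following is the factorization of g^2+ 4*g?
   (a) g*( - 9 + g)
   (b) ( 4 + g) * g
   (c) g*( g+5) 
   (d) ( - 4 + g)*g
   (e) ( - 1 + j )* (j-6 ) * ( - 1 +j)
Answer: b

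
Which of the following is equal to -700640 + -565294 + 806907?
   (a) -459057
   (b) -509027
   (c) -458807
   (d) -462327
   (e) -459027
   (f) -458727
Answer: e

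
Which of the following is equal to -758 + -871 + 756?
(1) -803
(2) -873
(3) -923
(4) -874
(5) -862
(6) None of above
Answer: 2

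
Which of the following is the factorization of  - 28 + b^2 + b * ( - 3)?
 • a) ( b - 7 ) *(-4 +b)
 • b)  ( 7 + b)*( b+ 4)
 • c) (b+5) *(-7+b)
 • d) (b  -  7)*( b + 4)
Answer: d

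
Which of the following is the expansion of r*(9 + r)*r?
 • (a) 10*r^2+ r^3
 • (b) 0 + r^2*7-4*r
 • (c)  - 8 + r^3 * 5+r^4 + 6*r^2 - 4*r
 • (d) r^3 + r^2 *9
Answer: d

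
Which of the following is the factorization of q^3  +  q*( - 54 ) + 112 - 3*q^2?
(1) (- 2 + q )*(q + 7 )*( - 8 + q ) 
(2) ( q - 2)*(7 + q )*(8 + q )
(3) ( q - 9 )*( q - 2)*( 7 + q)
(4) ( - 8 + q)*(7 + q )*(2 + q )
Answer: 1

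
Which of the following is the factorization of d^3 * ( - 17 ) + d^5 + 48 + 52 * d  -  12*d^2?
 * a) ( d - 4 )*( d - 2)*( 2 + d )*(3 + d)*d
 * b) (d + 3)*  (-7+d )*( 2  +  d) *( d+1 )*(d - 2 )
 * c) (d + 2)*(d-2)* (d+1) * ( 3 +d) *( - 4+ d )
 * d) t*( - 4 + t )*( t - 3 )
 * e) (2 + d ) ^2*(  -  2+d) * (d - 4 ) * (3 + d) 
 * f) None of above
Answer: c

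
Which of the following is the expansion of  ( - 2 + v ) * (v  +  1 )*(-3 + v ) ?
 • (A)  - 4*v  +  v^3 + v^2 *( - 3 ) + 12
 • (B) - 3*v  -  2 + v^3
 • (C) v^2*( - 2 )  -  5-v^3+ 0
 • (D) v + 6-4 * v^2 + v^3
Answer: D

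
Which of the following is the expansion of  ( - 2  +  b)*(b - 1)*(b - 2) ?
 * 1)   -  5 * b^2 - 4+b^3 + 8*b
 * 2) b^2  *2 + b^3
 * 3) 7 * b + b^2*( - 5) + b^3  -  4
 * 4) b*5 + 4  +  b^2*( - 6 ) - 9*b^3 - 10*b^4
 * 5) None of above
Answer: 1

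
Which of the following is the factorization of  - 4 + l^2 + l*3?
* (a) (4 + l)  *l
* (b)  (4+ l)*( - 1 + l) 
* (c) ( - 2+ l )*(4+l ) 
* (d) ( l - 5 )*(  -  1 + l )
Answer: b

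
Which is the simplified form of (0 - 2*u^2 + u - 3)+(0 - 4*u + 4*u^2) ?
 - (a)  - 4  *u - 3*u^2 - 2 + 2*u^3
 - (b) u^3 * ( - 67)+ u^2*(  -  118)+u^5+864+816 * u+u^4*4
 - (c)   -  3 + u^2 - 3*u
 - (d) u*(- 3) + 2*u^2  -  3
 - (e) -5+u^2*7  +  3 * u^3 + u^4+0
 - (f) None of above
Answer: d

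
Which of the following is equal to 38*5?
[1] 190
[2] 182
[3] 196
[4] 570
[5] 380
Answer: 1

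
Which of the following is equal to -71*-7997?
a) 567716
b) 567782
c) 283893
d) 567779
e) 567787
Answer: e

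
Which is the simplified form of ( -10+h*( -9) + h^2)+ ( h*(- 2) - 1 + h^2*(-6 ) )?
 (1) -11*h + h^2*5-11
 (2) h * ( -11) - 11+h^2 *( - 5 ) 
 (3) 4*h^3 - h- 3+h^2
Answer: 2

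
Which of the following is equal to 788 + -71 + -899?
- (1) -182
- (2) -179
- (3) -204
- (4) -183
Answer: 1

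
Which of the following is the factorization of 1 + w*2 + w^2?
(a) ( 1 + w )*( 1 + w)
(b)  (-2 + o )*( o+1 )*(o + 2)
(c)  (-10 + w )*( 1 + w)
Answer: a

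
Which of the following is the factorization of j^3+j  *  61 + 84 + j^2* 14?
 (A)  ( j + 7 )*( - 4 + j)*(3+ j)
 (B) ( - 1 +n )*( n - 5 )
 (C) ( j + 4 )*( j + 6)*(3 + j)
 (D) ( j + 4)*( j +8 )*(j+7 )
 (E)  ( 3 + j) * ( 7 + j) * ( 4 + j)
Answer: E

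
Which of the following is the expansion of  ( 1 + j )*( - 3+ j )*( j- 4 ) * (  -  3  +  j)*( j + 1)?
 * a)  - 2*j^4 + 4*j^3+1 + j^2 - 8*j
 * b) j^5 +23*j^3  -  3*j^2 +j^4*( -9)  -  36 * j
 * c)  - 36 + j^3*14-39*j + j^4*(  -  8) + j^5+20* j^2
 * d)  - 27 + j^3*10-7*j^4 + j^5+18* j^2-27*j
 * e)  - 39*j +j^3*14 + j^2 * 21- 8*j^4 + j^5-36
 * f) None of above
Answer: c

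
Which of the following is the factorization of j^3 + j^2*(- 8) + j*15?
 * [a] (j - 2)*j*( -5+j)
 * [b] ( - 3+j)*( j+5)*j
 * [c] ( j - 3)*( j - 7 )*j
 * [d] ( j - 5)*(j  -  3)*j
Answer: d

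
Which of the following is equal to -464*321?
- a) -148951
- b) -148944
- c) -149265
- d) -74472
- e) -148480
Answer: b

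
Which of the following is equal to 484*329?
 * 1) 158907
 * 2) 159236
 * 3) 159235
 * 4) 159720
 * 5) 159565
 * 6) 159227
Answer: 2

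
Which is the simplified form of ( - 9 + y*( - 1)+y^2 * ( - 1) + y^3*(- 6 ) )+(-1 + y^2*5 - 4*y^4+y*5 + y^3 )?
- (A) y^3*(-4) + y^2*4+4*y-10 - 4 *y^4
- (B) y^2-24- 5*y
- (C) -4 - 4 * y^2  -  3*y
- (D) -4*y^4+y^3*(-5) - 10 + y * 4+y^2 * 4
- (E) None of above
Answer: D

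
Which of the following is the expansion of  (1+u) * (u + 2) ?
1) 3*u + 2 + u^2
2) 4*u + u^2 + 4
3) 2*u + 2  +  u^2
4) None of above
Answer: 1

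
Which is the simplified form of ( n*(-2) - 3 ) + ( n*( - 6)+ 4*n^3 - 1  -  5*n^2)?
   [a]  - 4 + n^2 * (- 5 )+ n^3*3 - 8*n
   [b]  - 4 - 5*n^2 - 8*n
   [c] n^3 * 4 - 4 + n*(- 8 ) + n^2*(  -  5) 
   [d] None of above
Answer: c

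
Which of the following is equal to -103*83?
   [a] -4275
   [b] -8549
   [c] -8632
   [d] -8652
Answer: b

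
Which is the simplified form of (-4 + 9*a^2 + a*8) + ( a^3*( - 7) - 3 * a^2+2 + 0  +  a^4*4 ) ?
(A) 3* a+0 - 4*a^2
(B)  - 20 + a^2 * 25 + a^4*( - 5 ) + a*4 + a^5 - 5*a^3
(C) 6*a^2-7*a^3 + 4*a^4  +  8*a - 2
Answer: C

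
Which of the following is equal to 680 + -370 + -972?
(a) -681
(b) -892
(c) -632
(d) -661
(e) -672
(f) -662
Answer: f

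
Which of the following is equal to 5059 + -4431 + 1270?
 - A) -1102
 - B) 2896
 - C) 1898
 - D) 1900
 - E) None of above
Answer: C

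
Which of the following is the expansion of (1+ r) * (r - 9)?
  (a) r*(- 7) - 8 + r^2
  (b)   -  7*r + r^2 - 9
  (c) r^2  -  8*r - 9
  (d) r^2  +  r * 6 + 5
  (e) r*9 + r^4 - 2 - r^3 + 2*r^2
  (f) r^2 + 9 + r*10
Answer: c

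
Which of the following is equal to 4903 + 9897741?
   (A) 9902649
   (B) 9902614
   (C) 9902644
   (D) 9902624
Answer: C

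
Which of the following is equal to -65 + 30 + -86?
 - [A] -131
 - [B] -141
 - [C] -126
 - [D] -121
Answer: D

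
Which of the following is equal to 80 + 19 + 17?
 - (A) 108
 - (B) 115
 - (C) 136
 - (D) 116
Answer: D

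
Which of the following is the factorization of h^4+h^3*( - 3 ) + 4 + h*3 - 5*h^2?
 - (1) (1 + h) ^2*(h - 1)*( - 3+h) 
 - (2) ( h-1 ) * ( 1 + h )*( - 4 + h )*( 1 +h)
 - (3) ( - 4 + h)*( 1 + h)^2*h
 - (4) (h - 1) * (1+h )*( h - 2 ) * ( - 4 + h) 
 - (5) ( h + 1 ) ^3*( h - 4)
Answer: 2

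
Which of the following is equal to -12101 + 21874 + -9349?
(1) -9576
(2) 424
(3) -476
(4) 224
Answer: 2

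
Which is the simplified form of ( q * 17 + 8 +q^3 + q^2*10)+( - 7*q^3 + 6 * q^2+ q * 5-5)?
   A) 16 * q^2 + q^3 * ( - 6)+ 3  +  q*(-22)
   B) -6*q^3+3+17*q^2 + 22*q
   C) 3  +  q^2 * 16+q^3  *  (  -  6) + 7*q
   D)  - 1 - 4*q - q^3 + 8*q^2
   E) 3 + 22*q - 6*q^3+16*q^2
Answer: E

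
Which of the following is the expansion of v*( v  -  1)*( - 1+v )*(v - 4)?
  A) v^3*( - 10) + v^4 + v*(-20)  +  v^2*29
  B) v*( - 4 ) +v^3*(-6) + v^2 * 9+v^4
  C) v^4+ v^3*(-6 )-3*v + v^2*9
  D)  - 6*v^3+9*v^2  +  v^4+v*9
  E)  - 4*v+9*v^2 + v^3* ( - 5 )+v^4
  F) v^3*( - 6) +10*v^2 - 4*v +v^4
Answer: B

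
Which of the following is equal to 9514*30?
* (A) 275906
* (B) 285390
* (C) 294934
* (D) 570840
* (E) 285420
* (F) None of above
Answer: E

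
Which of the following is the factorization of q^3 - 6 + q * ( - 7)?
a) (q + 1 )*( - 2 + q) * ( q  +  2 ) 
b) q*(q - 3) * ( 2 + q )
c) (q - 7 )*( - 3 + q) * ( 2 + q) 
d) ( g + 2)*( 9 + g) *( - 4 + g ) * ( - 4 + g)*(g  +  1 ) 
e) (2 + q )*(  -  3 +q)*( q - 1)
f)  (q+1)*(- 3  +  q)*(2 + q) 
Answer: f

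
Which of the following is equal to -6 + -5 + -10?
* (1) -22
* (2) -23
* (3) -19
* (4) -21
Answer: 4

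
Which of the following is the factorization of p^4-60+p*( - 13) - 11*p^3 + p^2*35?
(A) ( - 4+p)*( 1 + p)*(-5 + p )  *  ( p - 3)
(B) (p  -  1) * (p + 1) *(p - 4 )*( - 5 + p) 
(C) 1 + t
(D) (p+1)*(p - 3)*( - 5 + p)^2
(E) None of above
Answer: A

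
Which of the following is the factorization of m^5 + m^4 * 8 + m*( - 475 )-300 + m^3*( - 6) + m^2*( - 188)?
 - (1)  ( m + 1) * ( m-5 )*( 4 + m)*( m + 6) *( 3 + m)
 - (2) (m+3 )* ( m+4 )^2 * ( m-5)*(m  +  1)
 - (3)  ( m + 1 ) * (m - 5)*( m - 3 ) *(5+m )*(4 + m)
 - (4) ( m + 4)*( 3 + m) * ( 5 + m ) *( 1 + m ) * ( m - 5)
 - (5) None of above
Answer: 4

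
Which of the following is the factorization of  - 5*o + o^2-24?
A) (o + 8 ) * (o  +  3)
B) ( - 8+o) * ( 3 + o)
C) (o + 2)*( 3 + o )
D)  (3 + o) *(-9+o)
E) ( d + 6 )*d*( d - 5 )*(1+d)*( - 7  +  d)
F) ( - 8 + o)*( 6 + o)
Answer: B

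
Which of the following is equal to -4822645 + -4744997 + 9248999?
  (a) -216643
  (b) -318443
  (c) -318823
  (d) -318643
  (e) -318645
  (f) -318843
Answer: d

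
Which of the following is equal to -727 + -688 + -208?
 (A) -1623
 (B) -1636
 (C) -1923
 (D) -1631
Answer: A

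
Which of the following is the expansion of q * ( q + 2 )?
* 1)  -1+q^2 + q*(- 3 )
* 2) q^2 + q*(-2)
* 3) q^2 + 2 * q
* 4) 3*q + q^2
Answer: 3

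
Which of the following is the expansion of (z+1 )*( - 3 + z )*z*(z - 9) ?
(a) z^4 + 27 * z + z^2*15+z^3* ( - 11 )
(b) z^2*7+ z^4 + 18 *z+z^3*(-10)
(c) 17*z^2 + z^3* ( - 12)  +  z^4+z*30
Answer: a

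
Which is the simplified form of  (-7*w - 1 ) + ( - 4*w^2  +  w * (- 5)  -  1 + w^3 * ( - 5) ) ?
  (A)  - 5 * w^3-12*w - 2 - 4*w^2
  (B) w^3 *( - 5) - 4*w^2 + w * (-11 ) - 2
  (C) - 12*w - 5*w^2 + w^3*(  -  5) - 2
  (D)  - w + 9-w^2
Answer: A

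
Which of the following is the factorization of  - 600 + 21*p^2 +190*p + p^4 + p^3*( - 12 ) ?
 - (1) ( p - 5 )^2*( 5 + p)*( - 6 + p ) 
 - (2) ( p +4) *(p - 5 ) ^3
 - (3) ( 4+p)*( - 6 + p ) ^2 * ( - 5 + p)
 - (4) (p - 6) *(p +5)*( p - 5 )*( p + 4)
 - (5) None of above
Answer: 5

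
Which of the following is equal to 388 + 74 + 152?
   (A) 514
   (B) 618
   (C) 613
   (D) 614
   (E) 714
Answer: D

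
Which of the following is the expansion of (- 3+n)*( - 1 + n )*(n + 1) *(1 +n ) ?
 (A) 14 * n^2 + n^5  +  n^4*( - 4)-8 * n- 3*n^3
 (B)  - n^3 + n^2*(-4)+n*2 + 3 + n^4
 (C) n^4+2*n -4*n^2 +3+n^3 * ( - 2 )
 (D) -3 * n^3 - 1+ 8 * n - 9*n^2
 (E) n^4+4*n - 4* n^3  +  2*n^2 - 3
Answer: C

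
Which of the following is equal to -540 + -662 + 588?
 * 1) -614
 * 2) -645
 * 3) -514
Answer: 1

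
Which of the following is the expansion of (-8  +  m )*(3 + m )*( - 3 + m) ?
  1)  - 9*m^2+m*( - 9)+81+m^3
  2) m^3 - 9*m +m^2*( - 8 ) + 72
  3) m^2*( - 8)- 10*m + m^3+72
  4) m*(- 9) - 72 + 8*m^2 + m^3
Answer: 2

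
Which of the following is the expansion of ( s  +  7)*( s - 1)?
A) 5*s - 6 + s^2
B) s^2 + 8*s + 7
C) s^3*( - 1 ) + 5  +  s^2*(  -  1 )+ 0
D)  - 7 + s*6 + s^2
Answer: D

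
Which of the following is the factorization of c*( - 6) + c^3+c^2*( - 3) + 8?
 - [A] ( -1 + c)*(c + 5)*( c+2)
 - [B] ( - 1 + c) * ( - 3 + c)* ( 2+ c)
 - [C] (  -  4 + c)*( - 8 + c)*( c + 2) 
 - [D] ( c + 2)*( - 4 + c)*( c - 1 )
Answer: D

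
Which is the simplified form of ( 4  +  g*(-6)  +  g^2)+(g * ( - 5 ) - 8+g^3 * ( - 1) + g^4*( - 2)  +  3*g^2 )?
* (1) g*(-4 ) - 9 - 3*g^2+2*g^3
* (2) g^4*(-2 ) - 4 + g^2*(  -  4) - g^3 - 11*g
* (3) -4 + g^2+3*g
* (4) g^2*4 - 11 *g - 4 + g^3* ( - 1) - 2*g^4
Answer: 4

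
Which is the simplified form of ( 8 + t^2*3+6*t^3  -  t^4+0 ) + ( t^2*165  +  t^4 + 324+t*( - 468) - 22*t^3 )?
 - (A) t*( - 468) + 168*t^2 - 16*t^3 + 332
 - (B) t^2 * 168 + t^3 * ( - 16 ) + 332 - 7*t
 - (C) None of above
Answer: A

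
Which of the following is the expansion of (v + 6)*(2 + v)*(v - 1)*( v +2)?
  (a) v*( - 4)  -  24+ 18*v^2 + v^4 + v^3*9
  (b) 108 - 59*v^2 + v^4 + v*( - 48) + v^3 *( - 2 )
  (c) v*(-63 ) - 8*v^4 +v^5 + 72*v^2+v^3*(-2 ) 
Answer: a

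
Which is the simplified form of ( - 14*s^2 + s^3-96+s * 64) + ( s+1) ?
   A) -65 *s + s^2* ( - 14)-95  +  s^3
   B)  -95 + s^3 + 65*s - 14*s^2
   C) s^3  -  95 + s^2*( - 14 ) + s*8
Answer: B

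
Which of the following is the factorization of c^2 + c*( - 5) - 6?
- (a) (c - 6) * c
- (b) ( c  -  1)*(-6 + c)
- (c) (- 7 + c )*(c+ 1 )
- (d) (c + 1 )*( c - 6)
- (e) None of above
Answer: d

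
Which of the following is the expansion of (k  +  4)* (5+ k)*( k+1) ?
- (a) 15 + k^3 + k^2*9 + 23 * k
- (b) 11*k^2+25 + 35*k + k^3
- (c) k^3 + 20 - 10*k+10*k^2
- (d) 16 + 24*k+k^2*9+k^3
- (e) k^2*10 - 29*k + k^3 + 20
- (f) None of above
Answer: f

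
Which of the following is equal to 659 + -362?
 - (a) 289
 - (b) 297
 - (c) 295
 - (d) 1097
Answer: b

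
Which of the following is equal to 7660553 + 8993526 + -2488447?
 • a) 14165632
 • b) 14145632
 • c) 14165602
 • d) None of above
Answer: a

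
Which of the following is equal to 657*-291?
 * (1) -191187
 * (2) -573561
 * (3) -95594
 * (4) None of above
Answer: 1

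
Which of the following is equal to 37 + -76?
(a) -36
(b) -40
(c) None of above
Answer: c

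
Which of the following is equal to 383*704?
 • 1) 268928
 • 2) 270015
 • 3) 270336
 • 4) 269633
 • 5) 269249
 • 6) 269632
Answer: 6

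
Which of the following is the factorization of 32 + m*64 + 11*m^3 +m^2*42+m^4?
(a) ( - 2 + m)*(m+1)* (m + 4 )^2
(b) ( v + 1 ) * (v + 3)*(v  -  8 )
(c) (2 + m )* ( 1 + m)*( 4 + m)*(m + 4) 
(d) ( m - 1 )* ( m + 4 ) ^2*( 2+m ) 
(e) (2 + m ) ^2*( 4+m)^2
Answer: c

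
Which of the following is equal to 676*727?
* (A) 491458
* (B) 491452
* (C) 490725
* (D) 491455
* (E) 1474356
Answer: B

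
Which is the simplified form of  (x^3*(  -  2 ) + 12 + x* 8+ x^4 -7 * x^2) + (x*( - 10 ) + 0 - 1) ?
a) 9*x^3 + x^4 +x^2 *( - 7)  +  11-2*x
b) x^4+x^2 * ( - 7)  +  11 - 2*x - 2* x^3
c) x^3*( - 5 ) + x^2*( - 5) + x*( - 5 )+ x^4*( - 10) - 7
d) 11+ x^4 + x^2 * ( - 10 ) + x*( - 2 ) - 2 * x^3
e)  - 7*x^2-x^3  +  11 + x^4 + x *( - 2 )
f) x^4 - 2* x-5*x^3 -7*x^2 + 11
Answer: b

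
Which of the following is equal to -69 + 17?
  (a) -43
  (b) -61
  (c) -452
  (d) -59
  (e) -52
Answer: e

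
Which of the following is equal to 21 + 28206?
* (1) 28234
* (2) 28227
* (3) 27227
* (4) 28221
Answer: 2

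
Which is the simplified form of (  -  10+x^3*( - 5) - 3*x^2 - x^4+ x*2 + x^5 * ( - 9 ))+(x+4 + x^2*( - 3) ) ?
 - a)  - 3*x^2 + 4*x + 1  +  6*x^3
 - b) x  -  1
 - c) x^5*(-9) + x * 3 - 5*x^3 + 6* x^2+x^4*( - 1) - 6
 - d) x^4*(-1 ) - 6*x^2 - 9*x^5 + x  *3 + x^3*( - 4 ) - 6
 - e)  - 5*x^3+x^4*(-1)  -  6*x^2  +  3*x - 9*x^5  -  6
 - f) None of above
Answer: e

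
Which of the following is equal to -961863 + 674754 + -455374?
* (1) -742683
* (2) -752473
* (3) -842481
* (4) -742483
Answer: 4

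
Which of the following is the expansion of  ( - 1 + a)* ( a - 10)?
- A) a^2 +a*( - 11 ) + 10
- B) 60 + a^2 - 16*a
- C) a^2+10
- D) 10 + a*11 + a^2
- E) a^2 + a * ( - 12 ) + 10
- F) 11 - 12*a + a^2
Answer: A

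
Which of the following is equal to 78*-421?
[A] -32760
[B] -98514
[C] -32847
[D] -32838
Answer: D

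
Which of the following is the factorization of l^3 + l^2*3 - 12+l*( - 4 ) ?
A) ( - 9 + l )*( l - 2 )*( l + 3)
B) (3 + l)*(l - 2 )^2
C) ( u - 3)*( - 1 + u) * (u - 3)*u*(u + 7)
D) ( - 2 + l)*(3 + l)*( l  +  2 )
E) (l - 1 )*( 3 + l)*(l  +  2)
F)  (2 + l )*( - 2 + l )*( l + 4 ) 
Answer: D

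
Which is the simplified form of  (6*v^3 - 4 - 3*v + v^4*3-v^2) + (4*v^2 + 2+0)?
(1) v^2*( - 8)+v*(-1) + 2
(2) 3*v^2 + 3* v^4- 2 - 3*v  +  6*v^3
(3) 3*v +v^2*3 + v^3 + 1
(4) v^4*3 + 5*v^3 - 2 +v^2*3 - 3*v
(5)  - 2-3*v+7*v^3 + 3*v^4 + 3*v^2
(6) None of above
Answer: 2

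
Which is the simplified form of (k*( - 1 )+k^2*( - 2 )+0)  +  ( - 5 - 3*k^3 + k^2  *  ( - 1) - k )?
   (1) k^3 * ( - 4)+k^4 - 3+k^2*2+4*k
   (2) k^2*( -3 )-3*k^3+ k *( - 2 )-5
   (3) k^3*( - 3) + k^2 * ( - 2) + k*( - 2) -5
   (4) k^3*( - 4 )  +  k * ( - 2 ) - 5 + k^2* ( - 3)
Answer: 2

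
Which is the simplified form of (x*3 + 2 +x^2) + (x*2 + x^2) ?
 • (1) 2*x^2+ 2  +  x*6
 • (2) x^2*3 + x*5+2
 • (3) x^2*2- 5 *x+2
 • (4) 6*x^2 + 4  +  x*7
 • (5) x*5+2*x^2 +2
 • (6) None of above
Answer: 5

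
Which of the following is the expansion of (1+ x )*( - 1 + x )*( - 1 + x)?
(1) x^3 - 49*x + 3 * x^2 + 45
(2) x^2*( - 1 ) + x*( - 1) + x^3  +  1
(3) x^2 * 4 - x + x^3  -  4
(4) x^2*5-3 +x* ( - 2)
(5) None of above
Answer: 2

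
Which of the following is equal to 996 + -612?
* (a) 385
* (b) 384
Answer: b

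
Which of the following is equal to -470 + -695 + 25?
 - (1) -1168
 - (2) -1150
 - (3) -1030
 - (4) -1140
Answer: 4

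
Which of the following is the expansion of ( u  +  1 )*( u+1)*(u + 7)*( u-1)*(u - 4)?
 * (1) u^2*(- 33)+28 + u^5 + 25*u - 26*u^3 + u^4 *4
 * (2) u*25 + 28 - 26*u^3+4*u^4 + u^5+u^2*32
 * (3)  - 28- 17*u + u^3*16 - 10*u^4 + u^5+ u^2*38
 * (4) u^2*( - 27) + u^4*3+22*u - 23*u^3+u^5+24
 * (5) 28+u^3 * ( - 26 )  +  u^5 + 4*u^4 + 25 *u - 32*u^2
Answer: 5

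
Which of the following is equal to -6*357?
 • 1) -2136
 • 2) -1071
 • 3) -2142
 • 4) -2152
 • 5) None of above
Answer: 3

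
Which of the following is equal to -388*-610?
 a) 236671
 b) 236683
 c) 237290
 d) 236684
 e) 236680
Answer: e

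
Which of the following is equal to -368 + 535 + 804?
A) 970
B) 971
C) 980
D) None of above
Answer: B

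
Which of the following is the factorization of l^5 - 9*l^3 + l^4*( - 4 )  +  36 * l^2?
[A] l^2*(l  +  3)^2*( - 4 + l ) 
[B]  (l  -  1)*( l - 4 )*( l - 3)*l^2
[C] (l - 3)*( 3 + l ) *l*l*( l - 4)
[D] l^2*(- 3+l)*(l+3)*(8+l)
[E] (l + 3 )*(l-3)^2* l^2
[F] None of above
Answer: C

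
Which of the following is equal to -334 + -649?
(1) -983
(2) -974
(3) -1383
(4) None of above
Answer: 1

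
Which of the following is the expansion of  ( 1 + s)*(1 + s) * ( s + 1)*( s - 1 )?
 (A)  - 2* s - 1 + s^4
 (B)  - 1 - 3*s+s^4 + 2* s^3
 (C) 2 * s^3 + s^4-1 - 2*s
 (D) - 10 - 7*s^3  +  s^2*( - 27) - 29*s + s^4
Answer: C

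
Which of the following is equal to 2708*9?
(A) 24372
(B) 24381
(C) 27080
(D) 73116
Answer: A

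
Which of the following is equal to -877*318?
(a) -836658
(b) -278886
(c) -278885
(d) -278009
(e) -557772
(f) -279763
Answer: b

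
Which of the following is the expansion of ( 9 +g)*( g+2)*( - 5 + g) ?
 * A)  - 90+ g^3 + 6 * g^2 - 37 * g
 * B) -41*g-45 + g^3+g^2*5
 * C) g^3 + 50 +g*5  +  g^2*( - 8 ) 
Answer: A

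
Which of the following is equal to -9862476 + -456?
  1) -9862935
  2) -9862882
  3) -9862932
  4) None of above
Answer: 3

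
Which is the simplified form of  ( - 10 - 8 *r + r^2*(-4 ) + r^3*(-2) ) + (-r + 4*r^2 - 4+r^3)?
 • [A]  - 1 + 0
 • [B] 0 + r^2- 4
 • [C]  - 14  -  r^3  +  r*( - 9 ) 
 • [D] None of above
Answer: C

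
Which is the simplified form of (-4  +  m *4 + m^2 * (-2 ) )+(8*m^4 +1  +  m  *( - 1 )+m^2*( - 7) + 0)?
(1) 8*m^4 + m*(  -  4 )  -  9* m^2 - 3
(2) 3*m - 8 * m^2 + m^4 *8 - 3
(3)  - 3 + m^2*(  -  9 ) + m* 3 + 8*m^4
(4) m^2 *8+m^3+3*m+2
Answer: 3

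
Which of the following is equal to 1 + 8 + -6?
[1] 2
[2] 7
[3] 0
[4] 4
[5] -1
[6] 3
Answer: 6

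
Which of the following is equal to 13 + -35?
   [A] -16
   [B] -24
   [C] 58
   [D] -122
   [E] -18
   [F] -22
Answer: F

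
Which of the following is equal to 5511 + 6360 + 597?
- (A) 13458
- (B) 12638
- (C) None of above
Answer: C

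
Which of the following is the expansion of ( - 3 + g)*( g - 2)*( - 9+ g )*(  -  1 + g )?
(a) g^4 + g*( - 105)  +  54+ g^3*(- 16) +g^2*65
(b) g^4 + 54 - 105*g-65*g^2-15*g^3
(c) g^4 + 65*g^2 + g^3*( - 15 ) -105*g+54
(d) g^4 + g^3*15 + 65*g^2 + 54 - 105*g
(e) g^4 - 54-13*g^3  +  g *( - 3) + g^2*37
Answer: c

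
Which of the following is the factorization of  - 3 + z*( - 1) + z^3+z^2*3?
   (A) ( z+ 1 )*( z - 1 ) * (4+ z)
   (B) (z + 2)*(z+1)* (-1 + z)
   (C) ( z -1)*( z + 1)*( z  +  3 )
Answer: C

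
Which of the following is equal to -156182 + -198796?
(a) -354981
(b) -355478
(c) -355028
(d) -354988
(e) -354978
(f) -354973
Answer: e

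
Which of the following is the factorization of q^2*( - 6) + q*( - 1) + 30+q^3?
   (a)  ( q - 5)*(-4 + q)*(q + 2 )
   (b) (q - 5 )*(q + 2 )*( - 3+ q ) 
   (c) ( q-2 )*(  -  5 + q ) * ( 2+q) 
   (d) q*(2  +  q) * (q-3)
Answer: b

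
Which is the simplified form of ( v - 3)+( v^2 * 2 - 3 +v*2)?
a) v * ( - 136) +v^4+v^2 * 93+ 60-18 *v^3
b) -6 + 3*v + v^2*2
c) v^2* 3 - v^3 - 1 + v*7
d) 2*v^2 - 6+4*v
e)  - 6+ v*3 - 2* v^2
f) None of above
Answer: b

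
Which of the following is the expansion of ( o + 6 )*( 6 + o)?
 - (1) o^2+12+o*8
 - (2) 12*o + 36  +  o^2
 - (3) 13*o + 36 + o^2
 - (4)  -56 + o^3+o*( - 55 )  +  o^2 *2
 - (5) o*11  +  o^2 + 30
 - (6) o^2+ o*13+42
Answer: 2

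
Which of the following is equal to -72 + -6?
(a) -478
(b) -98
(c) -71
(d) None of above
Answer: d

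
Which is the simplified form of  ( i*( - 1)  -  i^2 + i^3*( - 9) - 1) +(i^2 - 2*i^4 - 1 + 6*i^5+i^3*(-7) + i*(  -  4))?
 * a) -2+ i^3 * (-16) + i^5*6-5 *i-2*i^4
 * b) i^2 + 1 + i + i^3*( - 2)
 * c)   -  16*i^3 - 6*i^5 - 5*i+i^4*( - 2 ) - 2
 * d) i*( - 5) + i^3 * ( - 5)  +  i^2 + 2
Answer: a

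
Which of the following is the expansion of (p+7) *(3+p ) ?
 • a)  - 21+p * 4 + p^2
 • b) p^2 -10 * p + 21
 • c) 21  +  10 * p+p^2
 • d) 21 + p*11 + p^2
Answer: c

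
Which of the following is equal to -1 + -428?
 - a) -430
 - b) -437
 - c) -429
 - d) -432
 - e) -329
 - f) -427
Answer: c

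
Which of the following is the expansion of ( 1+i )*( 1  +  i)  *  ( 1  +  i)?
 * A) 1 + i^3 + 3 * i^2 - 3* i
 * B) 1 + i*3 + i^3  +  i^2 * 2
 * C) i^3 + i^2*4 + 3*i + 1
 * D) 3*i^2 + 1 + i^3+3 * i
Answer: D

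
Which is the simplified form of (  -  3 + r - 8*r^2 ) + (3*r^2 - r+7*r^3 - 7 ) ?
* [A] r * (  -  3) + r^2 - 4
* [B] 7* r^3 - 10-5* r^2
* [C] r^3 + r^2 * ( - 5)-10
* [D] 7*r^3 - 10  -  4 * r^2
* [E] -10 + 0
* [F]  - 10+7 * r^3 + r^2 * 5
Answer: B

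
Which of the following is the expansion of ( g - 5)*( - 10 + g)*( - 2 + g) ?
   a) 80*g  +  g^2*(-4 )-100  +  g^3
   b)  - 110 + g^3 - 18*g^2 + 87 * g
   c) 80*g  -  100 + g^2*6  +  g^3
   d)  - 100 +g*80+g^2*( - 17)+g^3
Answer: d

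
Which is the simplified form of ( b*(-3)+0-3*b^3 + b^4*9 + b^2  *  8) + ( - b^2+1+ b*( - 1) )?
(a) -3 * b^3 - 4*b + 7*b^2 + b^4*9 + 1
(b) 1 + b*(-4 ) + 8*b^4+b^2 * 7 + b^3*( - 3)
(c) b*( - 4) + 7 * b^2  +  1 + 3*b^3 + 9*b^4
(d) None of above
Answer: a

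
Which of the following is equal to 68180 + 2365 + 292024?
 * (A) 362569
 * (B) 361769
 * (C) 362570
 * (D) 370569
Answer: A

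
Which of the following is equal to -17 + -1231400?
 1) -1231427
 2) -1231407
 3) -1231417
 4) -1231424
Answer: 3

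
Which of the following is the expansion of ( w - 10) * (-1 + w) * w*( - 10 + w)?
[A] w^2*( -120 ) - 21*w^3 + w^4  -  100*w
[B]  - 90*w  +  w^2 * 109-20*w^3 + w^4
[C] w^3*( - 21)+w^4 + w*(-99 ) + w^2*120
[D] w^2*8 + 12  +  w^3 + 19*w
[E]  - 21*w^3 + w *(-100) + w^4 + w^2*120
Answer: E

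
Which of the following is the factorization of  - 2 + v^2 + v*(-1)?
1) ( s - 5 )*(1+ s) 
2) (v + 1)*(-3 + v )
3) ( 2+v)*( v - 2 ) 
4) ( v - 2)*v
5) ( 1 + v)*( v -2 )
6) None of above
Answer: 5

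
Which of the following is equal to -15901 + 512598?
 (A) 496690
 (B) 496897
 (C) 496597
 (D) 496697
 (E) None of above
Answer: D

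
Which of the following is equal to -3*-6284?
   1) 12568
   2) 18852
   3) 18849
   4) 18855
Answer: 2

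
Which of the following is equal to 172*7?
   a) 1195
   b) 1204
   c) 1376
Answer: b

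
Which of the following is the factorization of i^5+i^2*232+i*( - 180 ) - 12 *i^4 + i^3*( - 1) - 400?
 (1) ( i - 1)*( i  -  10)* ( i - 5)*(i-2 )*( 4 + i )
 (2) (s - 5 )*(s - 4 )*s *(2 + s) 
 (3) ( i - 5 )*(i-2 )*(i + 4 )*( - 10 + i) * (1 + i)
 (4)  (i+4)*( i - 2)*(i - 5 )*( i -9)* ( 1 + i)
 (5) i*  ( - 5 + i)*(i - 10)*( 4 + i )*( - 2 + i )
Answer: 3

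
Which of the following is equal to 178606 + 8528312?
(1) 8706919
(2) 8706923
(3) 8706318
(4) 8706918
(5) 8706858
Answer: 4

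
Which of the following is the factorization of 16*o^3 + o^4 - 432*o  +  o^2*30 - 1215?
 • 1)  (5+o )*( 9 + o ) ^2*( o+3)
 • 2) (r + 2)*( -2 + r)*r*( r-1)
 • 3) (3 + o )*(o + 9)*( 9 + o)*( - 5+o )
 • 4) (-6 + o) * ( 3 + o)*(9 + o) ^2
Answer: 3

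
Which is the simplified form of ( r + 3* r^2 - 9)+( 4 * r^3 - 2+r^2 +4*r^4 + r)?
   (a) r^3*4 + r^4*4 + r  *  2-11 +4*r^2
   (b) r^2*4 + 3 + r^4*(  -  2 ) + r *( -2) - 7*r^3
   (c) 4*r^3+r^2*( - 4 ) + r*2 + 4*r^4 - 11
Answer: a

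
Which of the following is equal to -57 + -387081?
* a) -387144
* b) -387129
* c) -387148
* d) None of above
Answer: d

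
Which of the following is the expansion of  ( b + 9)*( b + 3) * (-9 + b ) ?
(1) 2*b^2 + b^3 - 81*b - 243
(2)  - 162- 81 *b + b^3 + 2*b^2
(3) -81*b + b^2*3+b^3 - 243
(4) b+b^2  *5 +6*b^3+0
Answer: 3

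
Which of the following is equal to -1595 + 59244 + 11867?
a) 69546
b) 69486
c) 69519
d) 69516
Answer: d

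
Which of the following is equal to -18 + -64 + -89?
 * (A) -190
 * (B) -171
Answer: B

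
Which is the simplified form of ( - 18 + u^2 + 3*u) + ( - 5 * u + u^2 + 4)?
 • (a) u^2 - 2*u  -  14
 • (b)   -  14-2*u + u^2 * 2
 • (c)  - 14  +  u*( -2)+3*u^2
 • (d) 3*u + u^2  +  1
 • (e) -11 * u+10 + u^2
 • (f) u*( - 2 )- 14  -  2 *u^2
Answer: b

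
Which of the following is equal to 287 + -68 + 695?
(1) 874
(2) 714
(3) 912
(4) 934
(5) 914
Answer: 5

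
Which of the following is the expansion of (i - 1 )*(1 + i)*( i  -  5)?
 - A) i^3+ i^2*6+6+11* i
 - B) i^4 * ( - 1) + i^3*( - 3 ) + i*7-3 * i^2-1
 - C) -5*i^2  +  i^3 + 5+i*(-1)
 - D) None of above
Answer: C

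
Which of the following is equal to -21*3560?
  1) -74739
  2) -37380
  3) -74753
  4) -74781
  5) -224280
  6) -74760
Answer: 6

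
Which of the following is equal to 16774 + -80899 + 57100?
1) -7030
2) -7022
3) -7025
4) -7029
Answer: 3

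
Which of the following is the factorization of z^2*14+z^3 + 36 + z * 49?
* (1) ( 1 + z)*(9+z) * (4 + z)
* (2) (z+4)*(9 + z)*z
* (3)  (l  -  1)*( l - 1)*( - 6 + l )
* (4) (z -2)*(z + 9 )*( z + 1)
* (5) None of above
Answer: 1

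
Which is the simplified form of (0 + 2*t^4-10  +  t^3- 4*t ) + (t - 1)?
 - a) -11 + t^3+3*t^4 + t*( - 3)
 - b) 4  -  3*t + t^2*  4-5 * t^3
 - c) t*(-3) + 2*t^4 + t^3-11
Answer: c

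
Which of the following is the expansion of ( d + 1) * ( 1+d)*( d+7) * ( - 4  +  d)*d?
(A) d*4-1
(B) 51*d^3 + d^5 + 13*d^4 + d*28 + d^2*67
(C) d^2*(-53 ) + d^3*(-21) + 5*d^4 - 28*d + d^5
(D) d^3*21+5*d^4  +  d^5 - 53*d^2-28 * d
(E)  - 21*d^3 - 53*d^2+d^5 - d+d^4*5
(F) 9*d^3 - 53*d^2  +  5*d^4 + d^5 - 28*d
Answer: C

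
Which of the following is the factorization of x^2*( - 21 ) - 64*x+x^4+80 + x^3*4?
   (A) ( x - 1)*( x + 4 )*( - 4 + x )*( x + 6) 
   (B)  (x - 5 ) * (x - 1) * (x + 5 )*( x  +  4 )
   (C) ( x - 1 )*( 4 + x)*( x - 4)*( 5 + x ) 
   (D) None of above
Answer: C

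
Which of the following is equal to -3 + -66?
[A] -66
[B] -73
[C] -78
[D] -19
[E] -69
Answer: E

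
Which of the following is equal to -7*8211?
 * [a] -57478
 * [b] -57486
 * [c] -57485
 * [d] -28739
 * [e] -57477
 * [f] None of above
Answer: e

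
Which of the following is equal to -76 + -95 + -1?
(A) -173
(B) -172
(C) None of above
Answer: B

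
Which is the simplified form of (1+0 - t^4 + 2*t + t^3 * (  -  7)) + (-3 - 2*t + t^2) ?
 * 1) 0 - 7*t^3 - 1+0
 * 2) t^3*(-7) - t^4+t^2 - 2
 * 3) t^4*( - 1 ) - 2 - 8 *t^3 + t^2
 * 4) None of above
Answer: 2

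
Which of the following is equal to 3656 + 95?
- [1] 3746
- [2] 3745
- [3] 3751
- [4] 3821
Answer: 3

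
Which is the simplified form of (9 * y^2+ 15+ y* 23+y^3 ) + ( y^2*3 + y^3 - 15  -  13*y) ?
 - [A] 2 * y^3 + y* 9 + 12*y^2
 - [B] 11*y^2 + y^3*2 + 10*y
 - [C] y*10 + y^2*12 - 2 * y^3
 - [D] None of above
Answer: D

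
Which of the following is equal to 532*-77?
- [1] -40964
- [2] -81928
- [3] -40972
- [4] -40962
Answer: 1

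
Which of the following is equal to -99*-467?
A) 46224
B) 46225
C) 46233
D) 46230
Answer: C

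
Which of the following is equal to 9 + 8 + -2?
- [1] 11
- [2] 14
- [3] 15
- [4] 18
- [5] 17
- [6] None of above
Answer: 3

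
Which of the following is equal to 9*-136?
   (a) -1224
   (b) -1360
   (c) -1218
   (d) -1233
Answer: a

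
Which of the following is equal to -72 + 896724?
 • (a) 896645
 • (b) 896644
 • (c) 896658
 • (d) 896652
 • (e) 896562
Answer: d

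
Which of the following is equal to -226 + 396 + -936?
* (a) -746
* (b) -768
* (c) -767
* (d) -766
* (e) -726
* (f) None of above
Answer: d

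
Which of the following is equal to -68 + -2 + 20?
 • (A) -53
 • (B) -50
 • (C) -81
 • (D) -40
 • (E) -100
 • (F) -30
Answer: B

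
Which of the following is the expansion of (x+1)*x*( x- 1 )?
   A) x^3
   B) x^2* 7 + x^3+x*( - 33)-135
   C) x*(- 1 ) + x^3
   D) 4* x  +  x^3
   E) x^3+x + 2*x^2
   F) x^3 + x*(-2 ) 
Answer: C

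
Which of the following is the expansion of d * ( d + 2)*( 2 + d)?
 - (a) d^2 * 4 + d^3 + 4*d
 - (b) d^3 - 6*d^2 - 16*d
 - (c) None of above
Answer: a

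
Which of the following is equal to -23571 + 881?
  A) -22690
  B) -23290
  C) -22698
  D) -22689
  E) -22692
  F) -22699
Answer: A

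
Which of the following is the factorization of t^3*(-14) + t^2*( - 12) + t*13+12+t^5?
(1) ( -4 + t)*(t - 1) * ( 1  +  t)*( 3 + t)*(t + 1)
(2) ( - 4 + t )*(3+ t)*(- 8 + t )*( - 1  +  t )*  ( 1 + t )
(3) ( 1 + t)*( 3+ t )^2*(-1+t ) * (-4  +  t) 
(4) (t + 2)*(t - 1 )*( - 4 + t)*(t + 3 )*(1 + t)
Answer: 1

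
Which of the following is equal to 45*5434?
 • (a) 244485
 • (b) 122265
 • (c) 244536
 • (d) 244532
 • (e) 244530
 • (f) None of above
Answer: e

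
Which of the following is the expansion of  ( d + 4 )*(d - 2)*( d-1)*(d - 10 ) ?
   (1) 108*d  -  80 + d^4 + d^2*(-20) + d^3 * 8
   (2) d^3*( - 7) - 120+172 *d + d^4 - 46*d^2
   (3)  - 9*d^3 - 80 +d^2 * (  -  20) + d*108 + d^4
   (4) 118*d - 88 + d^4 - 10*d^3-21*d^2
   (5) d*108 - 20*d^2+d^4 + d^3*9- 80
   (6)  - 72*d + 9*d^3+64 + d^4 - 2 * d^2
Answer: 3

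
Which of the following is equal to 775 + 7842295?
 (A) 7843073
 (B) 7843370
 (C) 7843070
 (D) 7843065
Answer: C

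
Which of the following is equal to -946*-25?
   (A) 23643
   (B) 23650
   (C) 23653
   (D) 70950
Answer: B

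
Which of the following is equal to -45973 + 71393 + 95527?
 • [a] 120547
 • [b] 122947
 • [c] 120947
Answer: c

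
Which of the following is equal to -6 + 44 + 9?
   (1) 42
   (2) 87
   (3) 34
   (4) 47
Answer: 4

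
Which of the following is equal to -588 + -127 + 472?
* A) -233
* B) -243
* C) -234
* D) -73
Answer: B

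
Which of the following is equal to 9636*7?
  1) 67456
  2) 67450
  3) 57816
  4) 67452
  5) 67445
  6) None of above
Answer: 4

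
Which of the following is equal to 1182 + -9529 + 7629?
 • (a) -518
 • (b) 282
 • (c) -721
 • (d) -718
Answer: d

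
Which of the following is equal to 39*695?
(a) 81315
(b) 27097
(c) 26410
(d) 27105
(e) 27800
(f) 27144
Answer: d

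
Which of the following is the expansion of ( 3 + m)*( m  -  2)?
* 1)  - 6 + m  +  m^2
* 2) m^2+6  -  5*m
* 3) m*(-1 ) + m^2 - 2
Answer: 1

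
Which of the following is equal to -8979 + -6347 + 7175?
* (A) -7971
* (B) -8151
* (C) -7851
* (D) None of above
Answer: B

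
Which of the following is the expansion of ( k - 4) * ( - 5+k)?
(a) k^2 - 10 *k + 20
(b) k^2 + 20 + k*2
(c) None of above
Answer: c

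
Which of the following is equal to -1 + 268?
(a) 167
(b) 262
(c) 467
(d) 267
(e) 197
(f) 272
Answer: d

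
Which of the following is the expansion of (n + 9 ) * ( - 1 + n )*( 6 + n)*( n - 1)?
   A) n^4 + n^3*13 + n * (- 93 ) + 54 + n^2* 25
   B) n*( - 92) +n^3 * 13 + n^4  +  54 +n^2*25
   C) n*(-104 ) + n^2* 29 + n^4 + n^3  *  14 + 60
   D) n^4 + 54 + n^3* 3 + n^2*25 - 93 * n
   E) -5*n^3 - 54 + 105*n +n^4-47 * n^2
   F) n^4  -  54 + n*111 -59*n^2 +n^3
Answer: A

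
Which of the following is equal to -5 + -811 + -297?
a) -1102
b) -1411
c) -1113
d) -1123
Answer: c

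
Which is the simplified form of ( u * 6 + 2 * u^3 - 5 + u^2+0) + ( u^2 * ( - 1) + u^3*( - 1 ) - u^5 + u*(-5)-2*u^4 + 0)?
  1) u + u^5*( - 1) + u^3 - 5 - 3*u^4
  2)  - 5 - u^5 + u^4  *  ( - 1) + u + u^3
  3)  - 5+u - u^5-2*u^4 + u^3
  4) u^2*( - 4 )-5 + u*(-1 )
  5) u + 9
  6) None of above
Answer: 3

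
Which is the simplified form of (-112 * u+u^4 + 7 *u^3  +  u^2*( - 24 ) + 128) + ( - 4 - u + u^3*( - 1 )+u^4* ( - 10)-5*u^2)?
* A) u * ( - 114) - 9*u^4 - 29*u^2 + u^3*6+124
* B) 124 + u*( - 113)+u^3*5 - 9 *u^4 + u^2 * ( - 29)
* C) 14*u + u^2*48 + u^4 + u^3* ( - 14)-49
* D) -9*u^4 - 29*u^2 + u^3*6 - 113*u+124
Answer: D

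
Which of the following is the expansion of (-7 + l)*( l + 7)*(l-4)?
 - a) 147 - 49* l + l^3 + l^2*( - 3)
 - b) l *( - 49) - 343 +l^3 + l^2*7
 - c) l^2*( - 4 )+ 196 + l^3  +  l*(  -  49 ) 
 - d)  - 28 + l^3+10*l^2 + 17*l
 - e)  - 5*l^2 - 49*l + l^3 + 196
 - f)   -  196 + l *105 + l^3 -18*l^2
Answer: c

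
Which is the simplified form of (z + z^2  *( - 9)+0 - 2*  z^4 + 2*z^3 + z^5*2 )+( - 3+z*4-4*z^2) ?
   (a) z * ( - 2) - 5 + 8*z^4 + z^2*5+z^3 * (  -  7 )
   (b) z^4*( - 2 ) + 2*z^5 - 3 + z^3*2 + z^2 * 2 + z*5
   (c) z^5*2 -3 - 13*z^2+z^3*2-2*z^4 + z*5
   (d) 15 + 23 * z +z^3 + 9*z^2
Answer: c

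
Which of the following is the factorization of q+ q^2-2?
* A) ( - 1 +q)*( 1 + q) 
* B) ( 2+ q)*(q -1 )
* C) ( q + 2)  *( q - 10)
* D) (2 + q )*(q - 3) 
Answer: B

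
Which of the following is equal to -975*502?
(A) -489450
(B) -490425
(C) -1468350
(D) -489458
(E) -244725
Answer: A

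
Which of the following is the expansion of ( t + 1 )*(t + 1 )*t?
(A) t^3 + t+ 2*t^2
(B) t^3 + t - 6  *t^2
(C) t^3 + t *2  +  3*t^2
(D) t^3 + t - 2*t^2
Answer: A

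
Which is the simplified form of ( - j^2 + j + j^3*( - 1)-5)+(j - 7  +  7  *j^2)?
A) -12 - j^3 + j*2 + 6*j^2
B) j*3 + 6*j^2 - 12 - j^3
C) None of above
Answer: A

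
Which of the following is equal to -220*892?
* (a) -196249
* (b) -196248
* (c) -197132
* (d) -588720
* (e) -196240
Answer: e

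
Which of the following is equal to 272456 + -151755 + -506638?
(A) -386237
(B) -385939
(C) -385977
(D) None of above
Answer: D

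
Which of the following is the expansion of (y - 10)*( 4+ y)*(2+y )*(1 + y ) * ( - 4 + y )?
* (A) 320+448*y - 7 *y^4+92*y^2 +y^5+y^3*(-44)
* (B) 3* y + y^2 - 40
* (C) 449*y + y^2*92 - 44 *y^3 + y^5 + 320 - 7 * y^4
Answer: A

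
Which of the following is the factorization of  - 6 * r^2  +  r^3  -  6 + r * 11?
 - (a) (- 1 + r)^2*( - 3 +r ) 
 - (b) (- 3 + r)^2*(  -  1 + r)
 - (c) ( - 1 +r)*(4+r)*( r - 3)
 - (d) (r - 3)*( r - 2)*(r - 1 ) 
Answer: d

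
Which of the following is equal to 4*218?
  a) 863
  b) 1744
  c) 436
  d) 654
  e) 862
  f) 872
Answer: f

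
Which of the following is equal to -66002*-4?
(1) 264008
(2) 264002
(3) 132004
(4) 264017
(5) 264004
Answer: 1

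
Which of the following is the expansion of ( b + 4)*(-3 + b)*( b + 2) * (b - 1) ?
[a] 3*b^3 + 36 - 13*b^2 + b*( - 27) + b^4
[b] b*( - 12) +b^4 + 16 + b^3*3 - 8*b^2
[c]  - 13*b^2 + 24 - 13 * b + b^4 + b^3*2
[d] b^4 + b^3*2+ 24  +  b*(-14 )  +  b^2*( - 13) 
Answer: d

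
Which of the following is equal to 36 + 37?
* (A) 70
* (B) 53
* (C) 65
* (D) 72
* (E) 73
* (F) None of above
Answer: E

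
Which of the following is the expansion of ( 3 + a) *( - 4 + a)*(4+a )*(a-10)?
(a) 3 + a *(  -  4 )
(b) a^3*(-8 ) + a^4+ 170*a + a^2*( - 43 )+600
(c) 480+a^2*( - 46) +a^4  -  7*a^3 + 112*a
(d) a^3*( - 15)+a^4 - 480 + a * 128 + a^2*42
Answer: c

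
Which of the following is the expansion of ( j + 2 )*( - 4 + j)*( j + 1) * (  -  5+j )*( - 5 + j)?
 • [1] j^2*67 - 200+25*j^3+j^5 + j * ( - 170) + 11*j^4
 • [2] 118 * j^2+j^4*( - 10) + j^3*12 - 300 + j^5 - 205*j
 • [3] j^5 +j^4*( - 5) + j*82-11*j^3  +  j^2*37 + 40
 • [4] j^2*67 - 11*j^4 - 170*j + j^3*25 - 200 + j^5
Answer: 4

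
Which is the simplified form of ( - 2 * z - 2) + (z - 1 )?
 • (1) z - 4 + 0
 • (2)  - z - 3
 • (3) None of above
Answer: 2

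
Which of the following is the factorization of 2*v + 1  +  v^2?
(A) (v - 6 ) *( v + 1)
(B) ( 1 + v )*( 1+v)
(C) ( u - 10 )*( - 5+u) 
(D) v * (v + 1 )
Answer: B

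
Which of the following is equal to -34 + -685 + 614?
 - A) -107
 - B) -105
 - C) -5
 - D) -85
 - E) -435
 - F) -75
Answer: B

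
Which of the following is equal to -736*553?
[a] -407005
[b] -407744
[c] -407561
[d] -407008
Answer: d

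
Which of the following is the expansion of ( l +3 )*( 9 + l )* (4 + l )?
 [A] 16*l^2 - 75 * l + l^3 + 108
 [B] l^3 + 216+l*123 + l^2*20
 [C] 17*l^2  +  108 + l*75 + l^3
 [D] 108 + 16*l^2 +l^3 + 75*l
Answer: D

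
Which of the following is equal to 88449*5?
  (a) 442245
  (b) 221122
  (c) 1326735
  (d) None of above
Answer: a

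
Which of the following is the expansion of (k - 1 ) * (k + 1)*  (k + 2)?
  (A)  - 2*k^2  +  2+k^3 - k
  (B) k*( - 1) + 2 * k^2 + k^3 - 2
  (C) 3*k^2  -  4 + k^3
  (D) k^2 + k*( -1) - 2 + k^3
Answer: B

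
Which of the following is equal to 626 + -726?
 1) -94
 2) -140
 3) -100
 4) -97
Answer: 3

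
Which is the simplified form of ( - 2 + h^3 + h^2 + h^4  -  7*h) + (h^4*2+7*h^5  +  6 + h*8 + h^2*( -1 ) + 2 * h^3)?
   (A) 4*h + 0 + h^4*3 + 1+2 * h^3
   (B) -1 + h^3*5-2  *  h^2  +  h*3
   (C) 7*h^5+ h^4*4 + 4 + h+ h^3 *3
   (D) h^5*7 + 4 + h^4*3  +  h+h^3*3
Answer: D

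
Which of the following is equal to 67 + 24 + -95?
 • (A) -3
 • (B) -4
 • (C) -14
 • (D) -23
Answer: B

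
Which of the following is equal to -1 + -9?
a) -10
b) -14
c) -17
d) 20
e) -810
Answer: a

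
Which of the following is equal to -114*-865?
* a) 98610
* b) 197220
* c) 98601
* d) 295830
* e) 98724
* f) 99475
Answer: a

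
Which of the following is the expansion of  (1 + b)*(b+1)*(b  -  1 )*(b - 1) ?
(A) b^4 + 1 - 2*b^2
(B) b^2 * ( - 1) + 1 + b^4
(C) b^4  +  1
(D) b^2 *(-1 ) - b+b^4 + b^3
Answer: A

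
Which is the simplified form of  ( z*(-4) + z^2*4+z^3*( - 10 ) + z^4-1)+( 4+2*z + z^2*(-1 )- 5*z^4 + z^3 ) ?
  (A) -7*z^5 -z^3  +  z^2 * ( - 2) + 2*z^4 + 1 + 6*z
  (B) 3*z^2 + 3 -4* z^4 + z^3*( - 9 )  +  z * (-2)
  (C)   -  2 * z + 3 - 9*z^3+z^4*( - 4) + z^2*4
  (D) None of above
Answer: B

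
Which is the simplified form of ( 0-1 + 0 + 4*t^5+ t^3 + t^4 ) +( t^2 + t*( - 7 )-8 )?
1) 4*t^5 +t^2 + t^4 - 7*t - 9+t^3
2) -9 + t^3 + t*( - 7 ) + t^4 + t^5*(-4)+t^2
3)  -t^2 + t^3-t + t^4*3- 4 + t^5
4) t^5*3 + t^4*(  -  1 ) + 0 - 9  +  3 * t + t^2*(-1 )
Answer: 1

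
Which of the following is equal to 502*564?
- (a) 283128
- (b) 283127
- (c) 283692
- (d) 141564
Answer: a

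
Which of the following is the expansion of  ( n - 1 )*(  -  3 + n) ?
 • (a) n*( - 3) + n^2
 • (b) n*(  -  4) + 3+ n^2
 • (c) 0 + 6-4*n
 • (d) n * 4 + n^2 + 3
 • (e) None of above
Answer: b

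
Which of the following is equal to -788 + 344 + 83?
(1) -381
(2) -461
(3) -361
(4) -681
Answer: 3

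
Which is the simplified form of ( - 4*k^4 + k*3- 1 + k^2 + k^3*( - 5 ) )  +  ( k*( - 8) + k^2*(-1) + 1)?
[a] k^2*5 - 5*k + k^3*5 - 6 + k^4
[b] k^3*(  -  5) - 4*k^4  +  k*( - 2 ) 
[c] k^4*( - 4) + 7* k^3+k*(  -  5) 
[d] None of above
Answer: d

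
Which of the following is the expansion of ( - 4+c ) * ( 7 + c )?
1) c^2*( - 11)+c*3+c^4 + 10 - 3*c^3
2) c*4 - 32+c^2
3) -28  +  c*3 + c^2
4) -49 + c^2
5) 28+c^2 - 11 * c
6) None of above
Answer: 3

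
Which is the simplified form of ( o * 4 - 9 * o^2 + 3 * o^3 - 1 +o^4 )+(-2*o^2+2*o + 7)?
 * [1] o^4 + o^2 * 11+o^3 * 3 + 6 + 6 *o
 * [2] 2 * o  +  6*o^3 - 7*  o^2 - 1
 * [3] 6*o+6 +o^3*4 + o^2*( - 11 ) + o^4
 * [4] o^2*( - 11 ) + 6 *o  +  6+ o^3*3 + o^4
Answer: 4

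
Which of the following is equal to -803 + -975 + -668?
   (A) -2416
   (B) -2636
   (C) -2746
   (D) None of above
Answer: D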